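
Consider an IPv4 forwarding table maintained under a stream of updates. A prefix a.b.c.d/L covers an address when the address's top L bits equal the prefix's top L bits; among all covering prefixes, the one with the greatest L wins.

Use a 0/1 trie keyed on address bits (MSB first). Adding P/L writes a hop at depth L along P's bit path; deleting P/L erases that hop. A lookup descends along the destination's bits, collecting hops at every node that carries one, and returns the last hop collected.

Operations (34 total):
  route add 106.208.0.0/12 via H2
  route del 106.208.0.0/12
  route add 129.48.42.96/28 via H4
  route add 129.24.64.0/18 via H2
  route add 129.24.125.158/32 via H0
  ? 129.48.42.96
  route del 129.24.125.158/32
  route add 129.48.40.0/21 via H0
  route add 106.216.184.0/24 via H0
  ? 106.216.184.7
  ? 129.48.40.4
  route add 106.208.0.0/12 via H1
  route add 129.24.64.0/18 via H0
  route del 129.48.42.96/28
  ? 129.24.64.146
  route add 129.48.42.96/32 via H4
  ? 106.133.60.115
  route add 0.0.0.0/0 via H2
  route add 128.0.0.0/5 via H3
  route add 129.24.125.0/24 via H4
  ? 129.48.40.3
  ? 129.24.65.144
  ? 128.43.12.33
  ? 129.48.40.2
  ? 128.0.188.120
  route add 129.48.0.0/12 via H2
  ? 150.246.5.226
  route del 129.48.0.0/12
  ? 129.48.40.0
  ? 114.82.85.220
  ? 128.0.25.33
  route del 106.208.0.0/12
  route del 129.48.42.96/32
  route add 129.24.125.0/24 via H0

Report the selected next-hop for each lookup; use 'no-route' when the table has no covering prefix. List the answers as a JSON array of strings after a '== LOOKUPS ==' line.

Apply in order:
  + 106.208.0.0/12 (H2) depth=12
  del 106.208.0.0/12 (clear depth 12)
  + 129.48.42.96/28 (H4) depth=28
  + 129.24.64.0/18 (H2) depth=18
  + 129.24.125.158/32 (H0) depth=32
  lookup 129.48.42.96: bits 1000000100110000001010100110 walk d0:-→d1:-→d2:-→d3:-→d4:-→d5:-→d6:-→d7:-→d8:-→d9:-→d10:-→d11:-→d12:-→d13:-→d14:-→d15:-→d16:-→d17:-→d18:-→d19:-→d20:-→d21:-→d22:-→d23:-→d24:-→d25:-→d26:-→d27:-→d28:H4 -> H4
  del 129.24.125.158/32 (clear depth 32)
  + 129.48.40.0/21 (H0) depth=21
  + 106.216.184.0/24 (H0) depth=24
  lookup 106.216.184.7: bits 011010101101100010111000 walk d0:-→d1:-→d2:-→d3:-→d4:-→d5:-→d6:-→d7:-→d8:-→d9:-→d10:-→d11:-→d12:-→d13:-→d14:-→d15:-→d16:-→d17:-→d18:-→d19:-→d20:-→d21:-→d22:-→d23:-→d24:H0 -> H0
  lookup 129.48.40.4: bits 1000000100110000001010 walk d0:-→d1:-→d2:-→d3:-→d4:-→d5:-→d6:-→d7:-→d8:-→d9:-→d10:-→d11:-→d12:-→d13:-→d14:-→d15:-→d16:-→d17:-→d18:-→d19:-→d20:-→d21:H0→d22:- -> H0
  + 106.208.0.0/12 (H1) depth=12
  + 129.24.64.0/18 (H0) depth=18
  del 129.48.42.96/28 (clear depth 28)
  lookup 129.24.64.146: bits 100000010001100001 walk d0:-→d1:-→d2:-→d3:-→d4:-→d5:-→d6:-→d7:-→d8:-→d9:-→d10:-→d11:-→d12:-→d13:-→d14:-→d15:-→d16:-→d17:-→d18:H0 -> H0
  + 129.48.42.96/32 (H4) depth=32
  lookup 106.133.60.115: bits 011010101 walk d0:-→d1:-→d2:-→d3:-→d4:-→d5:-→d6:-→d7:-→d8:-→d9:- -> no-route
  + 0.0.0.0/0 (H2) depth=0
  + 128.0.0.0/5 (H3) depth=5
  + 129.24.125.0/24 (H4) depth=24
  lookup 129.48.40.3: bits 1000000100110000001010 walk d0:H2→d1:-→d2:-→d3:-→d4:-→d5:H3→d6:-→d7:-→d8:-→d9:-→d10:-→d11:-→d12:-→d13:-→d14:-→d15:-→d16:-→d17:-→d18:-→d19:-→d20:-→d21:H0→d22:- -> H0
  lookup 129.24.65.144: bits 100000010001100001 walk d0:H2→d1:-→d2:-→d3:-→d4:-→d5:H3→d6:-→d7:-→d8:-→d9:-→d10:-→d11:-→d12:-→d13:-→d14:-→d15:-→d16:-→d17:-→d18:H0 -> H0
  lookup 128.43.12.33: bits 1000000 walk d0:H2→d1:-→d2:-→d3:-→d4:-→d5:H3→d6:-→d7:- -> H3
  lookup 129.48.40.2: bits 1000000100110000001010 walk d0:H2→d1:-→d2:-→d3:-→d4:-→d5:H3→d6:-→d7:-→d8:-→d9:-→d10:-→d11:-→d12:-→d13:-→d14:-→d15:-→d16:-→d17:-→d18:-→d19:-→d20:-→d21:H0→d22:- -> H0
  lookup 128.0.188.120: bits 1000000 walk d0:H2→d1:-→d2:-→d3:-→d4:-→d5:H3→d6:-→d7:- -> H3
  + 129.48.0.0/12 (H2) depth=12
  lookup 150.246.5.226: bits 100 walk d0:H2→d1:-→d2:-→d3:- -> H2
  del 129.48.0.0/12 (clear depth 12)
  lookup 129.48.40.0: bits 1000000100110000001010 walk d0:H2→d1:-→d2:-→d3:-→d4:-→d5:H3→d6:-→d7:-→d8:-→d9:-→d10:-→d11:-→d12:-→d13:-→d14:-→d15:-→d16:-→d17:-→d18:-→d19:-→d20:-→d21:H0→d22:- -> H0
  lookup 114.82.85.220: bits 011 walk d0:H2→d1:-→d2:-→d3:- -> H2
  lookup 128.0.25.33: bits 1000000 walk d0:H2→d1:-→d2:-→d3:-→d4:-→d5:H3→d6:-→d7:- -> H3
  del 106.208.0.0/12 (clear depth 12)
  del 129.48.42.96/32 (clear depth 32)
  + 129.24.125.0/24 (H0) depth=24

== LOOKUPS ==
["H4","H0","H0","H0","no-route","H0","H0","H3","H0","H3","H2","H0","H2","H3"]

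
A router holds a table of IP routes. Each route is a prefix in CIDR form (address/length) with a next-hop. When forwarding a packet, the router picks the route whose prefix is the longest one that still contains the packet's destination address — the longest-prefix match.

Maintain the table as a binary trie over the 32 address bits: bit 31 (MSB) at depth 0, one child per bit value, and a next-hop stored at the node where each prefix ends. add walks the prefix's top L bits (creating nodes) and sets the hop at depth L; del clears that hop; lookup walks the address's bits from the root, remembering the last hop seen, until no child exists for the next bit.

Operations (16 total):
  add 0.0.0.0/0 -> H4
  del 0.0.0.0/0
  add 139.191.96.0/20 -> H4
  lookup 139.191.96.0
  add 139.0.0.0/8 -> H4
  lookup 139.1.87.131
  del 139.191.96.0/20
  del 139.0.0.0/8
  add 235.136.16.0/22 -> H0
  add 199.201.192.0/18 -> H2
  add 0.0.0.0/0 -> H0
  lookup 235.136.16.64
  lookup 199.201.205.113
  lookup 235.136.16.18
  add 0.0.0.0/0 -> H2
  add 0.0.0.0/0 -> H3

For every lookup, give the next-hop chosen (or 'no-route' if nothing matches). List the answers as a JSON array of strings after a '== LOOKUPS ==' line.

Process each operation:
  add 0.0.0.0/0 -> H4 at depth 0
  - 0.0.0.0/0 clear@0
  add 139.191.96.0/20 -> H4 at depth 20
  Q 139.191.96.0: descend 10001011101111110110 ; hops seen [H4] ; pick H4
  add 139.0.0.0/8 -> H4 at depth 8
  Q 139.1.87.131: descend 10001011 ; hops seen [H4] ; pick H4
  - 139.191.96.0/20 clear@20
  - 139.0.0.0/8 clear@8
  add 235.136.16.0/22 -> H0 at depth 22
  add 199.201.192.0/18 -> H2 at depth 18
  add 0.0.0.0/0 -> H0 at depth 0
  Q 235.136.16.64: descend 1110101110001000000100 ; hops seen [H0,H0] ; pick H0
  Q 199.201.205.113: descend 110001111100100111 ; hops seen [H0,H2] ; pick H2
  Q 235.136.16.18: descend 1110101110001000000100 ; hops seen [H0,H0] ; pick H0
  add 0.0.0.0/0 -> H2 at depth 0
  add 0.0.0.0/0 -> H3 at depth 0

== LOOKUPS ==
["H4","H4","H0","H2","H0"]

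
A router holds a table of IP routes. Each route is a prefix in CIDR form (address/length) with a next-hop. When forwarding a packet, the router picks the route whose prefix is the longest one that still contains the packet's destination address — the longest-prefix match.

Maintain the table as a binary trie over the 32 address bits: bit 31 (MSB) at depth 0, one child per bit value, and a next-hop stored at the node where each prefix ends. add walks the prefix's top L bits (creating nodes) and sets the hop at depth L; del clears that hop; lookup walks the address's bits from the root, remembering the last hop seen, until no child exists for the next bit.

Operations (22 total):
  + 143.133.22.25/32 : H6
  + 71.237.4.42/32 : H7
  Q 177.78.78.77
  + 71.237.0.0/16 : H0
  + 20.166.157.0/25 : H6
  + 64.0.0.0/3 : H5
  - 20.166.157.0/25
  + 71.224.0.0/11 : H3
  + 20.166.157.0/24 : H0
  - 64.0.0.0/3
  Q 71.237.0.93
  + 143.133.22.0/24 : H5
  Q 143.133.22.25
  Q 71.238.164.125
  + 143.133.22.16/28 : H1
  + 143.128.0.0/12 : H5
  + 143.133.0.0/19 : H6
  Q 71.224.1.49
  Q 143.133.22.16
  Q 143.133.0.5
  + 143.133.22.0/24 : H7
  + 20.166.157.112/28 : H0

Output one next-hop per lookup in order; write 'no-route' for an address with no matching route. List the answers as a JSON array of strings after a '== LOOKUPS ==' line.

Process each operation:
  add 143.133.22.25/32 -> H6 at depth 32
  add 71.237.4.42/32 -> H7 at depth 32
  Q 177.78.78.77: descend 10 ; hops seen [∅] ; pick no-route
  add 71.237.0.0/16 -> H0 at depth 16
  add 20.166.157.0/25 -> H6 at depth 25
  add 64.0.0.0/3 -> H5 at depth 3
  del 20.166.157.0/25 (clear depth 25)
  add 71.224.0.0/11 -> H3 at depth 11
  add 20.166.157.0/24 -> H0 at depth 24
  del 64.0.0.0/3 (clear depth 3)
  Q 71.237.0.93: descend 010001111110110100000 ; hops seen [H3,H0] ; pick H0
  add 143.133.22.0/24 -> H5 at depth 24
  Q 143.133.22.25: descend 10001111100001010001011000011001 ; hops seen [H5,H6] ; pick H6
  Q 71.238.164.125: descend 01000111111011 ; hops seen [H3] ; pick H3
  add 143.133.22.16/28 -> H1 at depth 28
  add 143.128.0.0/12 -> H5 at depth 12
  add 143.133.0.0/19 -> H6 at depth 19
  Q 71.224.1.49: descend 010001111110 ; hops seen [H3] ; pick H3
  Q 143.133.22.16: descend 1000111110000101000101100001 ; hops seen [H5,H6,H5,H1] ; pick H1
  Q 143.133.0.5: descend 1000111110000101000 ; hops seen [H5,H6] ; pick H6
  add 143.133.22.0/24 -> H7 at depth 24
  add 20.166.157.112/28 -> H0 at depth 28

== LOOKUPS ==
["no-route","H0","H6","H3","H3","H1","H6"]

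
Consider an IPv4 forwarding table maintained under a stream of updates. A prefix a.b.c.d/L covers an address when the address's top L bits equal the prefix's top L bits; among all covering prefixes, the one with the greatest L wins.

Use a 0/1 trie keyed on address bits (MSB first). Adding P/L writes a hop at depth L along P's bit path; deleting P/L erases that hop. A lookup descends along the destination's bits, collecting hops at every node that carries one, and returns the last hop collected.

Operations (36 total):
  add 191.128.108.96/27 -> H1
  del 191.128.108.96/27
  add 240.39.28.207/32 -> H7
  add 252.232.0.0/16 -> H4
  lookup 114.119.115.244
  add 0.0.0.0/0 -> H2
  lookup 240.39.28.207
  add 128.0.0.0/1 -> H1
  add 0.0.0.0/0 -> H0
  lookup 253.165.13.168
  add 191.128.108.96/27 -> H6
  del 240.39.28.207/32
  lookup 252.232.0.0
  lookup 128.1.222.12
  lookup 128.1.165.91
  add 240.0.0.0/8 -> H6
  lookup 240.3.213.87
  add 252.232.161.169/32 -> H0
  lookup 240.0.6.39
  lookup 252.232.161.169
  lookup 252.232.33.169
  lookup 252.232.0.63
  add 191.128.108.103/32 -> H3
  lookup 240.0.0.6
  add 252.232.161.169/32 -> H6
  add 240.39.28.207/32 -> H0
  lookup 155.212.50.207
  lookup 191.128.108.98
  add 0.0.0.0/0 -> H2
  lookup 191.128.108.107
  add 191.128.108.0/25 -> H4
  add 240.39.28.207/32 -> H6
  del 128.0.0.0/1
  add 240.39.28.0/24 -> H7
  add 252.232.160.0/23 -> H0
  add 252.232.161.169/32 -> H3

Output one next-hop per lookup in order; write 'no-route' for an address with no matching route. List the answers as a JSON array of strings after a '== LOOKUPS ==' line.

Trace:
  add 191.128.108.96/27 -> H1 at depth 27
  - 191.128.108.96/27 clear@27
  add 240.39.28.207/32 -> H7 at depth 32
  add 252.232.0.0/16 -> H4 at depth 16
  Q 114.119.115.244: descend ε ; hops seen [∅] ; pick no-route
  add 0.0.0.0/0 -> H2 at depth 0
  Q 240.39.28.207: descend 11110000001001110001110011001111 ; hops seen [H2,H7] ; pick H7
  add 128.0.0.0/1 -> H1 at depth 1
  add 0.0.0.0/0 -> H0 at depth 0
  Q 253.165.13.168: descend 1111110 ; hops seen [H0,H1] ; pick H1
  add 191.128.108.96/27 -> H6 at depth 27
  - 240.39.28.207/32 clear@32
  Q 252.232.0.0: descend 1111110011101000 ; hops seen [H0,H1,H4] ; pick H4
  Q 128.1.222.12: descend 10 ; hops seen [H0,H1] ; pick H1
  Q 128.1.165.91: descend 10 ; hops seen [H0,H1] ; pick H1
  add 240.0.0.0/8 -> H6 at depth 8
  Q 240.3.213.87: descend 1111000000 ; hops seen [H0,H1,H6] ; pick H6
  add 252.232.161.169/32 -> H0 at depth 32
  Q 240.0.6.39: descend 1111000000 ; hops seen [H0,H1,H6] ; pick H6
  Q 252.232.161.169: descend 11111100111010001010000110101001 ; hops seen [H0,H1,H4,H0] ; pick H0
  Q 252.232.33.169: descend 1111110011101000 ; hops seen [H0,H1,H4] ; pick H4
  Q 252.232.0.63: descend 1111110011101000 ; hops seen [H0,H1,H4] ; pick H4
  add 191.128.108.103/32 -> H3 at depth 32
  Q 240.0.0.6: descend 1111000000 ; hops seen [H0,H1,H6] ; pick H6
  add 252.232.161.169/32 -> H6 at depth 32
  add 240.39.28.207/32 -> H0 at depth 32
  Q 155.212.50.207: descend 10 ; hops seen [H0,H1] ; pick H1
  Q 191.128.108.98: descend 10111111100000000110110001100 ; hops seen [H0,H1,H6] ; pick H6
  add 0.0.0.0/0 -> H2 at depth 0
  Q 191.128.108.107: descend 1011111110000000011011000110 ; hops seen [H2,H1,H6] ; pick H6
  add 191.128.108.0/25 -> H4 at depth 25
  add 240.39.28.207/32 -> H6 at depth 32
  - 128.0.0.0/1 clear@1
  add 240.39.28.0/24 -> H7 at depth 24
  add 252.232.160.0/23 -> H0 at depth 23
  add 252.232.161.169/32 -> H3 at depth 32

== LOOKUPS ==
["no-route","H7","H1","H4","H1","H1","H6","H6","H0","H4","H4","H6","H1","H6","H6"]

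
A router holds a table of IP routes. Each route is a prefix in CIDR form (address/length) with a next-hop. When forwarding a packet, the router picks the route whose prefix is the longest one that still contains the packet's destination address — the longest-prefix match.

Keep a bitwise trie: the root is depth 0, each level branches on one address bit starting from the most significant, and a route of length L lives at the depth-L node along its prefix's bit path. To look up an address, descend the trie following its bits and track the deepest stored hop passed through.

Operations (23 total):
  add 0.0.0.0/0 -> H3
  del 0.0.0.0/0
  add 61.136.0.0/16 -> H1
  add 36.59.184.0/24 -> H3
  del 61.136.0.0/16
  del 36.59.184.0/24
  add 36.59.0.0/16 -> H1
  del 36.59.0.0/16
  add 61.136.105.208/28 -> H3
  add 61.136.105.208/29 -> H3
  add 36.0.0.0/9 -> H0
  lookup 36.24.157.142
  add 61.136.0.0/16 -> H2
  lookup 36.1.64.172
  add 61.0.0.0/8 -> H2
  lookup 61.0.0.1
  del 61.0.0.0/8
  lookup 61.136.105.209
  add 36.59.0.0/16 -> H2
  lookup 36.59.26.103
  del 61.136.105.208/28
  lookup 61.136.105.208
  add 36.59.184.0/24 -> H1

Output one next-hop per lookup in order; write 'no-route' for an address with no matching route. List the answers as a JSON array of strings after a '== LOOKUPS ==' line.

Apply in order:
  add 0.0.0.0/0 -> H3 at depth 0
  - 0.0.0.0/0 clear@0
  add 61.136.0.0/16 -> H1 at depth 16
  add 36.59.184.0/24 -> H3 at depth 24
  - 61.136.0.0/16 clear@16
  - 36.59.184.0/24 clear@24
  add 36.59.0.0/16 -> H1 at depth 16
  - 36.59.0.0/16 clear@16
  add 61.136.105.208/28 -> H3 at depth 28
  add 61.136.105.208/29 -> H3 at depth 29
  add 36.0.0.0/9 -> H0 at depth 9
  lookup 36.24.157.142: bits 0010010000 walk d0:-→d1:-→d2:-→d3:-→d4:-→d5:-→d6:-→d7:-→d8:-→d9:H0→d10:- -> H0
  add 61.136.0.0/16 -> H2 at depth 16
  lookup 36.1.64.172: bits 0010010000 walk d0:-→d1:-→d2:-→d3:-→d4:-→d5:-→d6:-→d7:-→d8:-→d9:H0→d10:- -> H0
  add 61.0.0.0/8 -> H2 at depth 8
  lookup 61.0.0.1: bits 00111101 walk d0:-→d1:-→d2:-→d3:-→d4:-→d5:-→d6:-→d7:-→d8:H2 -> H2
  - 61.0.0.0/8 clear@8
  lookup 61.136.105.209: bits 00111101100010000110100111010 walk d0:-→d1:-→d2:-→d3:-→d4:-→d5:-→d6:-→d7:-→d8:-→d9:-→d10:-→d11:-→d12:-→d13:-→d14:-→d15:-→d16:H2→d17:-→d18:-→d19:-→d20:-→d21:-→d22:-→d23:-→d24:-→d25:-→d26:-→d27:-→d28:H3→d29:H3 -> H3
  add 36.59.0.0/16 -> H2 at depth 16
  lookup 36.59.26.103: bits 0010010000111011 walk d0:-→d1:-→d2:-→d3:-→d4:-→d5:-→d6:-→d7:-→d8:-→d9:H0→d10:-→d11:-→d12:-→d13:-→d14:-→d15:-→d16:H2 -> H2
  - 61.136.105.208/28 clear@28
  lookup 61.136.105.208: bits 00111101100010000110100111010 walk d0:-→d1:-→d2:-→d3:-→d4:-→d5:-→d6:-→d7:-→d8:-→d9:-→d10:-→d11:-→d12:-→d13:-→d14:-→d15:-→d16:H2→d17:-→d18:-→d19:-→d20:-→d21:-→d22:-→d23:-→d24:-→d25:-→d26:-→d27:-→d28:-→d29:H3 -> H3
  add 36.59.184.0/24 -> H1 at depth 24

== LOOKUPS ==
["H0","H0","H2","H3","H2","H3"]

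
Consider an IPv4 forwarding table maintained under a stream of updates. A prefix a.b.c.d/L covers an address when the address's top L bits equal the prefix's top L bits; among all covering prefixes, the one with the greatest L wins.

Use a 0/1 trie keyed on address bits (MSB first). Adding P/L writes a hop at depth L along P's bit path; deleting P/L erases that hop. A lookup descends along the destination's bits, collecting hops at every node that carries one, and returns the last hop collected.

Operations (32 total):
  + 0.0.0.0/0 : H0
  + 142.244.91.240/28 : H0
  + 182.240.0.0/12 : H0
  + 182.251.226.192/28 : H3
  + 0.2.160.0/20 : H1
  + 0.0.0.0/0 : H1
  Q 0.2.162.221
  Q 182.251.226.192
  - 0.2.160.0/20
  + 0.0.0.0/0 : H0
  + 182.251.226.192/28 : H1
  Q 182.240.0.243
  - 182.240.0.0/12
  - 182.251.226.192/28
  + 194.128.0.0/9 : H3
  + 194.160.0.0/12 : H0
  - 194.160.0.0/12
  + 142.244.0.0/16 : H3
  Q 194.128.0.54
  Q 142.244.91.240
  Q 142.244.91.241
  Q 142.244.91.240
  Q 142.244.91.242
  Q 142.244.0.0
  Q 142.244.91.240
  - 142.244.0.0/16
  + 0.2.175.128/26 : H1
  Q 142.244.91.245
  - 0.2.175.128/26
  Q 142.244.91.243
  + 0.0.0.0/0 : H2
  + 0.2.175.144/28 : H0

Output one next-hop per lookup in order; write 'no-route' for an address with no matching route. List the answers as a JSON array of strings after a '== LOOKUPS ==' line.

Process each operation:
  + 0.0.0.0/0 (H0) depth=0
  + 142.244.91.240/28 (H0) depth=28
  + 182.240.0.0/12 (H0) depth=12
  + 182.251.226.192/28 (H3) depth=28
  + 0.2.160.0/20 (H1) depth=20
  + 0.0.0.0/0 (H1) depth=0
  Q 0.2.162.221: descend 00000000000000101010 ; hops seen [H1,H1] ; pick H1
  Q 182.251.226.192: descend 1011011011111011111000101100 ; hops seen [H1,H0,H3] ; pick H3
  - 0.2.160.0/20 clear@20
  + 0.0.0.0/0 (H0) depth=0
  + 182.251.226.192/28 (H1) depth=28
  Q 182.240.0.243: descend 101101101111 ; hops seen [H0,H0] ; pick H0
  - 182.240.0.0/12 clear@12
  - 182.251.226.192/28 clear@28
  + 194.128.0.0/9 (H3) depth=9
  + 194.160.0.0/12 (H0) depth=12
  - 194.160.0.0/12 clear@12
  + 142.244.0.0/16 (H3) depth=16
  Q 194.128.0.54: descend 1100001010 ; hops seen [H0,H3] ; pick H3
  Q 142.244.91.240: descend 1000111011110100010110111111 ; hops seen [H0,H3,H0] ; pick H0
  Q 142.244.91.241: descend 1000111011110100010110111111 ; hops seen [H0,H3,H0] ; pick H0
  Q 142.244.91.240: descend 1000111011110100010110111111 ; hops seen [H0,H3,H0] ; pick H0
  Q 142.244.91.242: descend 1000111011110100010110111111 ; hops seen [H0,H3,H0] ; pick H0
  Q 142.244.0.0: descend 10001110111101000 ; hops seen [H0,H3] ; pick H3
  Q 142.244.91.240: descend 1000111011110100010110111111 ; hops seen [H0,H3,H0] ; pick H0
  - 142.244.0.0/16 clear@16
  + 0.2.175.128/26 (H1) depth=26
  Q 142.244.91.245: descend 1000111011110100010110111111 ; hops seen [H0,H0] ; pick H0
  - 0.2.175.128/26 clear@26
  Q 142.244.91.243: descend 1000111011110100010110111111 ; hops seen [H0,H0] ; pick H0
  + 0.0.0.0/0 (H2) depth=0
  + 0.2.175.144/28 (H0) depth=28

== LOOKUPS ==
["H1","H3","H0","H3","H0","H0","H0","H0","H3","H0","H0","H0"]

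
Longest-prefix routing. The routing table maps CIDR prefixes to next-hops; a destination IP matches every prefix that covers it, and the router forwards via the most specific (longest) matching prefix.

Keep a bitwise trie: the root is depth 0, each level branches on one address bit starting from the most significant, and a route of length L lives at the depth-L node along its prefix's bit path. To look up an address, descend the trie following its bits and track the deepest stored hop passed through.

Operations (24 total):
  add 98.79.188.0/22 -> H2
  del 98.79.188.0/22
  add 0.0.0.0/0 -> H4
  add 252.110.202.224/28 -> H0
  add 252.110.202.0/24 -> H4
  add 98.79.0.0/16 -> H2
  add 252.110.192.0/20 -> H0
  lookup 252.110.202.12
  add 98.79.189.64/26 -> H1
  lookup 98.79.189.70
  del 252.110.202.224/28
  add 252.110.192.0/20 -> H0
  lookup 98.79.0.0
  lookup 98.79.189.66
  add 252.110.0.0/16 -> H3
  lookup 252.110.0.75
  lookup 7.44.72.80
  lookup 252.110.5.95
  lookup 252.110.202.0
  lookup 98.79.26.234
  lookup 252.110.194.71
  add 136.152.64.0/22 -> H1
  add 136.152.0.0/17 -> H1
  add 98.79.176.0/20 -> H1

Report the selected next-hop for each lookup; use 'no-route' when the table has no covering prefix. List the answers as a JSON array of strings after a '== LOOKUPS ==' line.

Process each operation:
  + 98.79.188.0/22 (H2) depth=22
  - 98.79.188.0/22 clear@22
  + 0.0.0.0/0 (H4) depth=0
  + 252.110.202.224/28 (H0) depth=28
  + 252.110.202.0/24 (H4) depth=24
  + 98.79.0.0/16 (H2) depth=16
  + 252.110.192.0/20 (H0) depth=20
  lookup 252.110.202.12: bits 111111000110111011001010 walk d0:H4→d1:-→d2:-→d3:-→d4:-→d5:-→d6:-→d7:-→d8:-→d9:-→d10:-→d11:-→d12:-→d13:-→d14:-→d15:-→d16:-→d17:-→d18:-→d19:-→d20:H0→d21:-→d22:-→d23:-→d24:H4 -> H4
  + 98.79.189.64/26 (H1) depth=26
  lookup 98.79.189.70: bits 01100010010011111011110101 walk d0:H4→d1:-→d2:-→d3:-→d4:-→d5:-→d6:-→d7:-→d8:-→d9:-→d10:-→d11:-→d12:-→d13:-→d14:-→d15:-→d16:H2→d17:-→d18:-→d19:-→d20:-→d21:-→d22:-→d23:-→d24:-→d25:-→d26:H1 -> H1
  - 252.110.202.224/28 clear@28
  + 252.110.192.0/20 (H0) depth=20
  lookup 98.79.0.0: bits 0110001001001111 walk d0:H4→d1:-→d2:-→d3:-→d4:-→d5:-→d6:-→d7:-→d8:-→d9:-→d10:-→d11:-→d12:-→d13:-→d14:-→d15:-→d16:H2 -> H2
  lookup 98.79.189.66: bits 01100010010011111011110101 walk d0:H4→d1:-→d2:-→d3:-→d4:-→d5:-→d6:-→d7:-→d8:-→d9:-→d10:-→d11:-→d12:-→d13:-→d14:-→d15:-→d16:H2→d17:-→d18:-→d19:-→d20:-→d21:-→d22:-→d23:-→d24:-→d25:-→d26:H1 -> H1
  + 252.110.0.0/16 (H3) depth=16
  lookup 252.110.0.75: bits 1111110001101110 walk d0:H4→d1:-→d2:-→d3:-→d4:-→d5:-→d6:-→d7:-→d8:-→d9:-→d10:-→d11:-→d12:-→d13:-→d14:-→d15:-→d16:H3 -> H3
  lookup 7.44.72.80: bits 0 walk d0:H4→d1:- -> H4
  lookup 252.110.5.95: bits 1111110001101110 walk d0:H4→d1:-→d2:-→d3:-→d4:-→d5:-→d6:-→d7:-→d8:-→d9:-→d10:-→d11:-→d12:-→d13:-→d14:-→d15:-→d16:H3 -> H3
  lookup 252.110.202.0: bits 111111000110111011001010 walk d0:H4→d1:-→d2:-→d3:-→d4:-→d5:-→d6:-→d7:-→d8:-→d9:-→d10:-→d11:-→d12:-→d13:-→d14:-→d15:-→d16:H3→d17:-→d18:-→d19:-→d20:H0→d21:-→d22:-→d23:-→d24:H4 -> H4
  lookup 98.79.26.234: bits 0110001001001111 walk d0:H4→d1:-→d2:-→d3:-→d4:-→d5:-→d6:-→d7:-→d8:-→d9:-→d10:-→d11:-→d12:-→d13:-→d14:-→d15:-→d16:H2 -> H2
  lookup 252.110.194.71: bits 11111100011011101100 walk d0:H4→d1:-→d2:-→d3:-→d4:-→d5:-→d6:-→d7:-→d8:-→d9:-→d10:-→d11:-→d12:-→d13:-→d14:-→d15:-→d16:H3→d17:-→d18:-→d19:-→d20:H0 -> H0
  + 136.152.64.0/22 (H1) depth=22
  + 136.152.0.0/17 (H1) depth=17
  + 98.79.176.0/20 (H1) depth=20

== LOOKUPS ==
["H4","H1","H2","H1","H3","H4","H3","H4","H2","H0"]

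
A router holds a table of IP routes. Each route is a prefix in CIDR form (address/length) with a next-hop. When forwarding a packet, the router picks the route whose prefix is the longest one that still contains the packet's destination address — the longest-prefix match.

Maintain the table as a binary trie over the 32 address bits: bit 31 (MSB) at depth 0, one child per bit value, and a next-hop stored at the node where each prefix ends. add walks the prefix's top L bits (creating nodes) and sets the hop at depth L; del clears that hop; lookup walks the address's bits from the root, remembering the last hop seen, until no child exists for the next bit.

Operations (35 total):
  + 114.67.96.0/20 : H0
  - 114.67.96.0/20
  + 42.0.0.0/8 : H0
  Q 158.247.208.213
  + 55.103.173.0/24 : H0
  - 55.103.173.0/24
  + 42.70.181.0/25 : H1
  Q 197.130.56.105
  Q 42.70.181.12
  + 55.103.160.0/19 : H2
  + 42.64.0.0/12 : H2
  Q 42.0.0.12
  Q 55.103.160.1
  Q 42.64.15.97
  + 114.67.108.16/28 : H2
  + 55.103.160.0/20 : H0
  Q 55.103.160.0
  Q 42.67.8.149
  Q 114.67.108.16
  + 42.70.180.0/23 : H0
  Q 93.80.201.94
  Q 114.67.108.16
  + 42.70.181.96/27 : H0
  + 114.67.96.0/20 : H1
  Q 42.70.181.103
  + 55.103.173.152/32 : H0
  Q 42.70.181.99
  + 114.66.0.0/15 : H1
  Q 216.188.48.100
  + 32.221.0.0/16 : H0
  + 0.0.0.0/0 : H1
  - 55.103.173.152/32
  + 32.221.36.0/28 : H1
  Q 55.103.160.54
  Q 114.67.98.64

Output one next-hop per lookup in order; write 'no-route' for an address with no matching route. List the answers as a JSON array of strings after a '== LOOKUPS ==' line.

Process each operation:
  add 114.67.96.0/20 -> H0 at depth 20
  - 114.67.96.0/20 clear@20
  add 42.0.0.0/8 -> H0 at depth 8
  ? 158.247.208.213  path d0:-  best=no-route
  add 55.103.173.0/24 -> H0 at depth 24
  - 55.103.173.0/24 clear@24
  add 42.70.181.0/25 -> H1 at depth 25
  ? 197.130.56.105  path d0:-  best=no-route
  ? 42.70.181.12  path d0:-→d1:-→d2:-→d3:-→d4:-→d5:-→d6:-→d7:-→d8:H0→d9:-→d10:-→d11:-→d12:-→d13:-→d14:-→d15:-→d16:-→d17:-→d18:-→d19:-→d20:-→d21:-→d22:-→d23:-→d24:-→d25:H1  best=H1
  add 55.103.160.0/19 -> H2 at depth 19
  add 42.64.0.0/12 -> H2 at depth 12
  ? 42.0.0.12  path d0:-→d1:-→d2:-→d3:-→d4:-→d5:-→d6:-→d7:-→d8:H0→d9:-  best=H0
  ? 55.103.160.1  path d0:-→d1:-→d2:-→d3:-→d4:-→d5:-→d6:-→d7:-→d8:-→d9:-→d10:-→d11:-→d12:-→d13:-→d14:-→d15:-→d16:-→d17:-→d18:-→d19:H2→d20:-  best=H2
  ? 42.64.15.97  path d0:-→d1:-→d2:-→d3:-→d4:-→d5:-→d6:-→d7:-→d8:H0→d9:-→d10:-→d11:-→d12:H2→d13:-  best=H2
  add 114.67.108.16/28 -> H2 at depth 28
  add 55.103.160.0/20 -> H0 at depth 20
  ? 55.103.160.0  path d0:-→d1:-→d2:-→d3:-→d4:-→d5:-→d6:-→d7:-→d8:-→d9:-→d10:-→d11:-→d12:-→d13:-→d14:-→d15:-→d16:-→d17:-→d18:-→d19:H2→d20:H0  best=H0
  ? 42.67.8.149  path d0:-→d1:-→d2:-→d3:-→d4:-→d5:-→d6:-→d7:-→d8:H0→d9:-→d10:-→d11:-→d12:H2→d13:-  best=H2
  ? 114.67.108.16  path d0:-→d1:-→d2:-→d3:-→d4:-→d5:-→d6:-→d7:-→d8:-→d9:-→d10:-→d11:-→d12:-→d13:-→d14:-→d15:-→d16:-→d17:-→d18:-→d19:-→d20:-→d21:-→d22:-→d23:-→d24:-→d25:-→d26:-→d27:-→d28:H2  best=H2
  add 42.70.180.0/23 -> H0 at depth 23
  ? 93.80.201.94  path d0:-→d1:-→d2:-  best=no-route
  ? 114.67.108.16  path d0:-→d1:-→d2:-→d3:-→d4:-→d5:-→d6:-→d7:-→d8:-→d9:-→d10:-→d11:-→d12:-→d13:-→d14:-→d15:-→d16:-→d17:-→d18:-→d19:-→d20:-→d21:-→d22:-→d23:-→d24:-→d25:-→d26:-→d27:-→d28:H2  best=H2
  add 42.70.181.96/27 -> H0 at depth 27
  add 114.67.96.0/20 -> H1 at depth 20
  ? 42.70.181.103  path d0:-→d1:-→d2:-→d3:-→d4:-→d5:-→d6:-→d7:-→d8:H0→d9:-→d10:-→d11:-→d12:H2→d13:-→d14:-→d15:-→d16:-→d17:-→d18:-→d19:-→d20:-→d21:-→d22:-→d23:H0→d24:-→d25:H1→d26:-→d27:H0  best=H0
  add 55.103.173.152/32 -> H0 at depth 32
  ? 42.70.181.99  path d0:-→d1:-→d2:-→d3:-→d4:-→d5:-→d6:-→d7:-→d8:H0→d9:-→d10:-→d11:-→d12:H2→d13:-→d14:-→d15:-→d16:-→d17:-→d18:-→d19:-→d20:-→d21:-→d22:-→d23:H0→d24:-→d25:H1→d26:-→d27:H0  best=H0
  add 114.66.0.0/15 -> H1 at depth 15
  ? 216.188.48.100  path d0:-  best=no-route
  add 32.221.0.0/16 -> H0 at depth 16
  add 0.0.0.0/0 -> H1 at depth 0
  - 55.103.173.152/32 clear@32
  add 32.221.36.0/28 -> H1 at depth 28
  ? 55.103.160.54  path d0:H1→d1:-→d2:-→d3:-→d4:-→d5:-→d6:-→d7:-→d8:-→d9:-→d10:-→d11:-→d12:-→d13:-→d14:-→d15:-→d16:-→d17:-→d18:-→d19:H2→d20:H0  best=H0
  ? 114.67.98.64  path d0:H1→d1:-→d2:-→d3:-→d4:-→d5:-→d6:-→d7:-→d8:-→d9:-→d10:-→d11:-→d12:-→d13:-→d14:-→d15:H1→d16:-→d17:-→d18:-→d19:-→d20:H1  best=H1

== LOOKUPS ==
["no-route","no-route","H1","H0","H2","H2","H0","H2","H2","no-route","H2","H0","H0","no-route","H0","H1"]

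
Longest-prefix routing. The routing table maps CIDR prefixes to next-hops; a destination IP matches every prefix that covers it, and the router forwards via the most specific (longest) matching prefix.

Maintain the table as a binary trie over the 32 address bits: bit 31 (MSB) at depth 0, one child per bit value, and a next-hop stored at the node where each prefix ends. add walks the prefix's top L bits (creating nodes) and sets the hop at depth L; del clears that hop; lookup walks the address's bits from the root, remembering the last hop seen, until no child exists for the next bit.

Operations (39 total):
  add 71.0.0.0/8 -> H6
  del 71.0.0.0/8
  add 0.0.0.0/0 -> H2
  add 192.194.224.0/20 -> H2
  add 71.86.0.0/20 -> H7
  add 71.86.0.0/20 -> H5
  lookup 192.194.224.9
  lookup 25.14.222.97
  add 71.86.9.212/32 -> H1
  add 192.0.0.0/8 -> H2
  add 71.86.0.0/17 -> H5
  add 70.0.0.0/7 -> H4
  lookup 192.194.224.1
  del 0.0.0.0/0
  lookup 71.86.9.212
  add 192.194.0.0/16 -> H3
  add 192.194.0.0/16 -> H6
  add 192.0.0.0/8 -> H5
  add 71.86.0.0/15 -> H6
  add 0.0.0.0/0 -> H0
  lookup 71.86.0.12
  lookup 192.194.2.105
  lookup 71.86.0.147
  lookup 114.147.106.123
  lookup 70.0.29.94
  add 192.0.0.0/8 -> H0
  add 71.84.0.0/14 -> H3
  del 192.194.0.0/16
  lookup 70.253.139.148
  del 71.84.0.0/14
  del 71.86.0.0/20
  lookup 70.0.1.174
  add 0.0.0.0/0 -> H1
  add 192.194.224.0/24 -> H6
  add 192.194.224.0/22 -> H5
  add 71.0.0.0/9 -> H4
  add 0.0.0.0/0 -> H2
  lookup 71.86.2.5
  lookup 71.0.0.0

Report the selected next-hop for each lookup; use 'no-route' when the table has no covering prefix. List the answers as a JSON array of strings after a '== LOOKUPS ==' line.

Apply in order:
  add 71.0.0.0/8 -> H6 at depth 8
  del 71.0.0.0/8 (clear depth 8)
  add 0.0.0.0/0 -> H2 at depth 0
  add 192.194.224.0/20 -> H2 at depth 20
  add 71.86.0.0/20 -> H7 at depth 20
  add 71.86.0.0/20 -> H5 at depth 20
  lookup 192.194.224.9: bits 11000000110000101110 walk d0:H2→d1:-→d2:-→d3:-→d4:-→d5:-→d6:-→d7:-→d8:-→d9:-→d10:-→d11:-→d12:-→d13:-→d14:-→d15:-→d16:-→d17:-→d18:-→d19:-→d20:H2 -> H2
  lookup 25.14.222.97: bits 0 walk d0:H2→d1:- -> H2
  add 71.86.9.212/32 -> H1 at depth 32
  add 192.0.0.0/8 -> H2 at depth 8
  add 71.86.0.0/17 -> H5 at depth 17
  add 70.0.0.0/7 -> H4 at depth 7
  lookup 192.194.224.1: bits 11000000110000101110 walk d0:H2→d1:-→d2:-→d3:-→d4:-→d5:-→d6:-→d7:-→d8:H2→d9:-→d10:-→d11:-→d12:-→d13:-→d14:-→d15:-→d16:-→d17:-→d18:-→d19:-→d20:H2 -> H2
  del 0.0.0.0/0 (clear depth 0)
  lookup 71.86.9.212: bits 01000111010101100000100111010100 walk d0:-→d1:-→d2:-→d3:-→d4:-→d5:-→d6:-→d7:H4→d8:-→d9:-→d10:-→d11:-→d12:-→d13:-→d14:-→d15:-→d16:-→d17:H5→d18:-→d19:-→d20:H5→d21:-→d22:-→d23:-→d24:-→d25:-→d26:-→d27:-→d28:-→d29:-→d30:-→d31:-→d32:H1 -> H1
  add 192.194.0.0/16 -> H3 at depth 16
  add 192.194.0.0/16 -> H6 at depth 16
  add 192.0.0.0/8 -> H5 at depth 8
  add 71.86.0.0/15 -> H6 at depth 15
  add 0.0.0.0/0 -> H0 at depth 0
  lookup 71.86.0.12: bits 01000111010101100000 walk d0:H0→d1:-→d2:-→d3:-→d4:-→d5:-→d6:-→d7:H4→d8:-→d9:-→d10:-→d11:-→d12:-→d13:-→d14:-→d15:H6→d16:-→d17:H5→d18:-→d19:-→d20:H5 -> H5
  lookup 192.194.2.105: bits 1100000011000010 walk d0:H0→d1:-→d2:-→d3:-→d4:-→d5:-→d6:-→d7:-→d8:H5→d9:-→d10:-→d11:-→d12:-→d13:-→d14:-→d15:-→d16:H6 -> H6
  lookup 71.86.0.147: bits 01000111010101100000 walk d0:H0→d1:-→d2:-→d3:-→d4:-→d5:-→d6:-→d7:H4→d8:-→d9:-→d10:-→d11:-→d12:-→d13:-→d14:-→d15:H6→d16:-→d17:H5→d18:-→d19:-→d20:H5 -> H5
  lookup 114.147.106.123: bits 01 walk d0:H0→d1:-→d2:- -> H0
  lookup 70.0.29.94: bits 0100011 walk d0:H0→d1:-→d2:-→d3:-→d4:-→d5:-→d6:-→d7:H4 -> H4
  add 192.0.0.0/8 -> H0 at depth 8
  add 71.84.0.0/14 -> H3 at depth 14
  del 192.194.0.0/16 (clear depth 16)
  lookup 70.253.139.148: bits 0100011 walk d0:H0→d1:-→d2:-→d3:-→d4:-→d5:-→d6:-→d7:H4 -> H4
  del 71.84.0.0/14 (clear depth 14)
  del 71.86.0.0/20 (clear depth 20)
  lookup 70.0.1.174: bits 0100011 walk d0:H0→d1:-→d2:-→d3:-→d4:-→d5:-→d6:-→d7:H4 -> H4
  add 0.0.0.0/0 -> H1 at depth 0
  add 192.194.224.0/24 -> H6 at depth 24
  add 192.194.224.0/22 -> H5 at depth 22
  add 71.0.0.0/9 -> H4 at depth 9
  add 0.0.0.0/0 -> H2 at depth 0
  lookup 71.86.2.5: bits 01000111010101100000 walk d0:H2→d1:-→d2:-→d3:-→d4:-→d5:-→d6:-→d7:H4→d8:-→d9:H4→d10:-→d11:-→d12:-→d13:-→d14:-→d15:H6→d16:-→d17:H5→d18:-→d19:-→d20:- -> H5
  lookup 71.0.0.0: bits 010001110 walk d0:H2→d1:-→d2:-→d3:-→d4:-→d5:-→d6:-→d7:H4→d8:-→d9:H4 -> H4

== LOOKUPS ==
["H2","H2","H2","H1","H5","H6","H5","H0","H4","H4","H4","H5","H4"]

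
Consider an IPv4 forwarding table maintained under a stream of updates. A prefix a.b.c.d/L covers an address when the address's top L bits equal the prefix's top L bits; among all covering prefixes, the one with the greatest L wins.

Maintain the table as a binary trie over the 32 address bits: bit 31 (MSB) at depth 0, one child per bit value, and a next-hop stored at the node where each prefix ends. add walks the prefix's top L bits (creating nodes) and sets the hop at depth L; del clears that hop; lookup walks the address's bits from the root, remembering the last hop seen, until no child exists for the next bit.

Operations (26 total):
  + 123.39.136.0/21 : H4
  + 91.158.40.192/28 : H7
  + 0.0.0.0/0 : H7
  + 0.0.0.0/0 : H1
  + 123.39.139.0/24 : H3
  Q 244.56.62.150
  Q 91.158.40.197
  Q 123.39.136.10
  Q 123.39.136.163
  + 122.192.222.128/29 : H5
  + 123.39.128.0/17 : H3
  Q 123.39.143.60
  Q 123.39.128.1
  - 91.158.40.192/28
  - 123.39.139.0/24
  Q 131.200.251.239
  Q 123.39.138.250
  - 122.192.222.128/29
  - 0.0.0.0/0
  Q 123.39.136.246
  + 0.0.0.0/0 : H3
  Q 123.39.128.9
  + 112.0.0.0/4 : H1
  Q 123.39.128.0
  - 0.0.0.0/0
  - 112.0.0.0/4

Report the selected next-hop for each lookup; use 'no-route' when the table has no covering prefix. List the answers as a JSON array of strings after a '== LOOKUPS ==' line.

Trace:
  add 123.39.136.0/21 -> H4 at depth 21
  add 91.158.40.192/28 -> H7 at depth 28
  add 0.0.0.0/0 -> H7 at depth 0
  add 0.0.0.0/0 -> H1 at depth 0
  add 123.39.139.0/24 -> H3 at depth 24
  ? 244.56.62.150  path d0:H1  best=H1
  ? 91.158.40.197  path d0:H1→d1:-→d2:-→d3:-→d4:-→d5:-→d6:-→d7:-→d8:-→d9:-→d10:-→d11:-→d12:-→d13:-→d14:-→d15:-→d16:-→d17:-→d18:-→d19:-→d20:-→d21:-→d22:-→d23:-→d24:-→d25:-→d26:-→d27:-→d28:H7  best=H7
  ? 123.39.136.10  path d0:H1→d1:-→d2:-→d3:-→d4:-→d5:-→d6:-→d7:-→d8:-→d9:-→d10:-→d11:-→d12:-→d13:-→d14:-→d15:-→d16:-→d17:-→d18:-→d19:-→d20:-→d21:H4→d22:-  best=H4
  ? 123.39.136.163  path d0:H1→d1:-→d2:-→d3:-→d4:-→d5:-→d6:-→d7:-→d8:-→d9:-→d10:-→d11:-→d12:-→d13:-→d14:-→d15:-→d16:-→d17:-→d18:-→d19:-→d20:-→d21:H4→d22:-  best=H4
  add 122.192.222.128/29 -> H5 at depth 29
  add 123.39.128.0/17 -> H3 at depth 17
  ? 123.39.143.60  path d0:H1→d1:-→d2:-→d3:-→d4:-→d5:-→d6:-→d7:-→d8:-→d9:-→d10:-→d11:-→d12:-→d13:-→d14:-→d15:-→d16:-→d17:H3→d18:-→d19:-→d20:-→d21:H4  best=H4
  ? 123.39.128.1  path d0:H1→d1:-→d2:-→d3:-→d4:-→d5:-→d6:-→d7:-→d8:-→d9:-→d10:-→d11:-→d12:-→d13:-→d14:-→d15:-→d16:-→d17:H3→d18:-→d19:-→d20:-  best=H3
  del 91.158.40.192/28 (clear depth 28)
  del 123.39.139.0/24 (clear depth 24)
  ? 131.200.251.239  path d0:H1  best=H1
  ? 123.39.138.250  path d0:H1→d1:-→d2:-→d3:-→d4:-→d5:-→d6:-→d7:-→d8:-→d9:-→d10:-→d11:-→d12:-→d13:-→d14:-→d15:-→d16:-→d17:H3→d18:-→d19:-→d20:-→d21:H4→d22:-→d23:-  best=H4
  del 122.192.222.128/29 (clear depth 29)
  del 0.0.0.0/0 (clear depth 0)
  ? 123.39.136.246  path d0:-→d1:-→d2:-→d3:-→d4:-→d5:-→d6:-→d7:-→d8:-→d9:-→d10:-→d11:-→d12:-→d13:-→d14:-→d15:-→d16:-→d17:H3→d18:-→d19:-→d20:-→d21:H4→d22:-  best=H4
  add 0.0.0.0/0 -> H3 at depth 0
  ? 123.39.128.9  path d0:H3→d1:-→d2:-→d3:-→d4:-→d5:-→d6:-→d7:-→d8:-→d9:-→d10:-→d11:-→d12:-→d13:-→d14:-→d15:-→d16:-→d17:H3→d18:-→d19:-→d20:-  best=H3
  add 112.0.0.0/4 -> H1 at depth 4
  ? 123.39.128.0  path d0:H3→d1:-→d2:-→d3:-→d4:H1→d5:-→d6:-→d7:-→d8:-→d9:-→d10:-→d11:-→d12:-→d13:-→d14:-→d15:-→d16:-→d17:H3→d18:-→d19:-→d20:-  best=H3
  del 0.0.0.0/0 (clear depth 0)
  del 112.0.0.0/4 (clear depth 4)

== LOOKUPS ==
["H1","H7","H4","H4","H4","H3","H1","H4","H4","H3","H3"]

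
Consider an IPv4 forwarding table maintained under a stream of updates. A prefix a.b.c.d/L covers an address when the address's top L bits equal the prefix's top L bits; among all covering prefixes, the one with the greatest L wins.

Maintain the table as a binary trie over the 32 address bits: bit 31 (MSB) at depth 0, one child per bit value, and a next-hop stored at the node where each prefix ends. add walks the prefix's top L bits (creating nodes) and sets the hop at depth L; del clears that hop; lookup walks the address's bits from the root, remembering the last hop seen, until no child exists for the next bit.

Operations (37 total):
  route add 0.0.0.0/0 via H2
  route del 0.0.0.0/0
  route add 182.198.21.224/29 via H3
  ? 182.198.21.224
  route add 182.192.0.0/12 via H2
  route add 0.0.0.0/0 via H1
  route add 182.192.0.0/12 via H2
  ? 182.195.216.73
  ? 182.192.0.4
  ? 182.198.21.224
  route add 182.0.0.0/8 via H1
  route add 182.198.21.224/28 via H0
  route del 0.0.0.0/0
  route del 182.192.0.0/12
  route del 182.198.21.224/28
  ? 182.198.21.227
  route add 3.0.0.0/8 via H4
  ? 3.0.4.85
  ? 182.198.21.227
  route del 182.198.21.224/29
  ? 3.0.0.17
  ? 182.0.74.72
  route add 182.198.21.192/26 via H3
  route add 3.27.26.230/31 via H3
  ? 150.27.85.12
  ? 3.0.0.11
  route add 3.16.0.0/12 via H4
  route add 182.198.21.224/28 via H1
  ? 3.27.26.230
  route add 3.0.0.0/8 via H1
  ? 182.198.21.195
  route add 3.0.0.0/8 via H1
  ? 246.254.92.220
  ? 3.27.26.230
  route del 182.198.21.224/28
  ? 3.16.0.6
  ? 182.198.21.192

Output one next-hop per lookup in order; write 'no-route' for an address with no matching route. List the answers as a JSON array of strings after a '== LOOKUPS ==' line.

Apply in order:
  + 0.0.0.0/0 (H2) depth=0
  del 0.0.0.0/0 (clear depth 0)
  + 182.198.21.224/29 (H3) depth=29
  ? 182.198.21.224  path d0:-→d1:-→d2:-→d3:-→d4:-→d5:-→d6:-→d7:-→d8:-→d9:-→d10:-→d11:-→d12:-→d13:-→d14:-→d15:-→d16:-→d17:-→d18:-→d19:-→d20:-→d21:-→d22:-→d23:-→d24:-→d25:-→d26:-→d27:-→d28:-→d29:H3  best=H3
  + 182.192.0.0/12 (H2) depth=12
  + 0.0.0.0/0 (H1) depth=0
  + 182.192.0.0/12 (H2) depth=12
  ? 182.195.216.73  path d0:H1→d1:-→d2:-→d3:-→d4:-→d5:-→d6:-→d7:-→d8:-→d9:-→d10:-→d11:-→d12:H2→d13:-  best=H2
  ? 182.192.0.4  path d0:H1→d1:-→d2:-→d3:-→d4:-→d5:-→d6:-→d7:-→d8:-→d9:-→d10:-→d11:-→d12:H2→d13:-  best=H2
  ? 182.198.21.224  path d0:H1→d1:-→d2:-→d3:-→d4:-→d5:-→d6:-→d7:-→d8:-→d9:-→d10:-→d11:-→d12:H2→d13:-→d14:-→d15:-→d16:-→d17:-→d18:-→d19:-→d20:-→d21:-→d22:-→d23:-→d24:-→d25:-→d26:-→d27:-→d28:-→d29:H3  best=H3
  + 182.0.0.0/8 (H1) depth=8
  + 182.198.21.224/28 (H0) depth=28
  del 0.0.0.0/0 (clear depth 0)
  del 182.192.0.0/12 (clear depth 12)
  del 182.198.21.224/28 (clear depth 28)
  ? 182.198.21.227  path d0:-→d1:-→d2:-→d3:-→d4:-→d5:-→d6:-→d7:-→d8:H1→d9:-→d10:-→d11:-→d12:-→d13:-→d14:-→d15:-→d16:-→d17:-→d18:-→d19:-→d20:-→d21:-→d22:-→d23:-→d24:-→d25:-→d26:-→d27:-→d28:-→d29:H3  best=H3
  + 3.0.0.0/8 (H4) depth=8
  ? 3.0.4.85  path d0:-→d1:-→d2:-→d3:-→d4:-→d5:-→d6:-→d7:-→d8:H4  best=H4
  ? 182.198.21.227  path d0:-→d1:-→d2:-→d3:-→d4:-→d5:-→d6:-→d7:-→d8:H1→d9:-→d10:-→d11:-→d12:-→d13:-→d14:-→d15:-→d16:-→d17:-→d18:-→d19:-→d20:-→d21:-→d22:-→d23:-→d24:-→d25:-→d26:-→d27:-→d28:-→d29:H3  best=H3
  del 182.198.21.224/29 (clear depth 29)
  ? 3.0.0.17  path d0:-→d1:-→d2:-→d3:-→d4:-→d5:-→d6:-→d7:-→d8:H4  best=H4
  ? 182.0.74.72  path d0:-→d1:-→d2:-→d3:-→d4:-→d5:-→d6:-→d7:-→d8:H1  best=H1
  + 182.198.21.192/26 (H3) depth=26
  + 3.27.26.230/31 (H3) depth=31
  ? 150.27.85.12  path d0:-→d1:-→d2:-  best=no-route
  ? 3.0.0.11  path d0:-→d1:-→d2:-→d3:-→d4:-→d5:-→d6:-→d7:-→d8:H4→d9:-→d10:-→d11:-  best=H4
  + 3.16.0.0/12 (H4) depth=12
  + 182.198.21.224/28 (H1) depth=28
  ? 3.27.26.230  path d0:-→d1:-→d2:-→d3:-→d4:-→d5:-→d6:-→d7:-→d8:H4→d9:-→d10:-→d11:-→d12:H4→d13:-→d14:-→d15:-→d16:-→d17:-→d18:-→d19:-→d20:-→d21:-→d22:-→d23:-→d24:-→d25:-→d26:-→d27:-→d28:-→d29:-→d30:-→d31:H3  best=H3
  + 3.0.0.0/8 (H1) depth=8
  ? 182.198.21.195  path d0:-→d1:-→d2:-→d3:-→d4:-→d5:-→d6:-→d7:-→d8:H1→d9:-→d10:-→d11:-→d12:-→d13:-→d14:-→d15:-→d16:-→d17:-→d18:-→d19:-→d20:-→d21:-→d22:-→d23:-→d24:-→d25:-→d26:H3  best=H3
  + 3.0.0.0/8 (H1) depth=8
  ? 246.254.92.220  path d0:-→d1:-  best=no-route
  ? 3.27.26.230  path d0:-→d1:-→d2:-→d3:-→d4:-→d5:-→d6:-→d7:-→d8:H1→d9:-→d10:-→d11:-→d12:H4→d13:-→d14:-→d15:-→d16:-→d17:-→d18:-→d19:-→d20:-→d21:-→d22:-→d23:-→d24:-→d25:-→d26:-→d27:-→d28:-→d29:-→d30:-→d31:H3  best=H3
  del 182.198.21.224/28 (clear depth 28)
  ? 3.16.0.6  path d0:-→d1:-→d2:-→d3:-→d4:-→d5:-→d6:-→d7:-→d8:H1→d9:-→d10:-→d11:-→d12:H4  best=H4
  ? 182.198.21.192  path d0:-→d1:-→d2:-→d3:-→d4:-→d5:-→d6:-→d7:-→d8:H1→d9:-→d10:-→d11:-→d12:-→d13:-→d14:-→d15:-→d16:-→d17:-→d18:-→d19:-→d20:-→d21:-→d22:-→d23:-→d24:-→d25:-→d26:H3  best=H3

== LOOKUPS ==
["H3","H2","H2","H3","H3","H4","H3","H4","H1","no-route","H4","H3","H3","no-route","H3","H4","H3"]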